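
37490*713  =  26730370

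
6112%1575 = 1387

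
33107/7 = 4729 + 4/7 = 4729.57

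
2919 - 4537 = -1618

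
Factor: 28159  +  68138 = 3^1*32099^1 = 96297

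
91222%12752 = 1958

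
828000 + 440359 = 1268359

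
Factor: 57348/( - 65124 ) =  - 59/67 = - 59^1* 67^( - 1 )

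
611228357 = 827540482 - 216312125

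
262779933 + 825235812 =1088015745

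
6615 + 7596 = 14211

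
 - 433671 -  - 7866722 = 7433051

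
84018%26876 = 3390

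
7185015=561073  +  6623942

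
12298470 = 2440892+9857578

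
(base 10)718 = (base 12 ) 4ba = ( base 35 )KI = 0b1011001110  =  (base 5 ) 10333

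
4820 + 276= 5096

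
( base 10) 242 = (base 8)362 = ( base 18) d8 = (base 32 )7i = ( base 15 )112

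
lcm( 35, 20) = 140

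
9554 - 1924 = 7630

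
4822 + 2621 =7443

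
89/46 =1 + 43/46 = 1.93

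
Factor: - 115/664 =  -2^( - 3) * 5^1*23^1*83^( - 1)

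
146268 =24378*6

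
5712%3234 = 2478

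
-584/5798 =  - 1+2607/2899 = - 0.10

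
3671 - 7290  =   - 3619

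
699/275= 2  +  149/275 = 2.54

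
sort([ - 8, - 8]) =[-8, - 8]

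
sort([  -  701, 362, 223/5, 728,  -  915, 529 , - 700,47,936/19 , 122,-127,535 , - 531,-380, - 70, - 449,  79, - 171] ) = [-915 , - 701,- 700 ,-531,  -  449, - 380,-171,-127,-70,223/5,47, 936/19, 79, 122 , 362 , 529,535, 728] 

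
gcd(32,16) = 16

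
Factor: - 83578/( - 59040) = 41789/29520 = 2^( - 4 )*3^( - 2)*5^( - 1 )*11^1*29^1*41^(  -  1)*131^1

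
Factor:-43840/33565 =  - 2^6*7^ ( - 2) = - 64/49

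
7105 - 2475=4630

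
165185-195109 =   -  29924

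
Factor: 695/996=2^(-2 )*3^(-1 )*5^1*83^( - 1 )*139^1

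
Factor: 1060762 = 2^1 *29^1*18289^1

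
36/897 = 12/299 = 0.04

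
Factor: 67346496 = 2^6*3^2*7^1*16703^1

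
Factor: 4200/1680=2^( -1)*5^1 =5/2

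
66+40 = 106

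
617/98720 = 1/160 = 0.01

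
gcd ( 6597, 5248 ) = 1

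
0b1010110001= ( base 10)689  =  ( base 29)nm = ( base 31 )m7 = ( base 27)pe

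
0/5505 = 0 = 0.00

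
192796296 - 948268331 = -755472035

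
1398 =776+622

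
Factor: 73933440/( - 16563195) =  - 2^7*3^( - 1)  *  7^1*11^( - 1 )*5501^1*33461^( - 1) = -  4928896/1104213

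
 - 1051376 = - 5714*184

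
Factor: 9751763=7^1*31^1*44939^1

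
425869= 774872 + -349003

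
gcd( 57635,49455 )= 5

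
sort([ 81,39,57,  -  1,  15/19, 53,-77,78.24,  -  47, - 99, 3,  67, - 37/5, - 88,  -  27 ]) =[ - 99,-88,-77, - 47, - 27 ,-37/5, - 1,  15/19, 3,39,  53 , 57,67,  78.24,81 ] 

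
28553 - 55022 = -26469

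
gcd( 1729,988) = 247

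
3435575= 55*62465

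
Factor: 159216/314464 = 321/634 = 2^( - 1)*3^1 * 107^1 *317^( - 1 )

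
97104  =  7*13872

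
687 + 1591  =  2278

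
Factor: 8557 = 43^1*199^1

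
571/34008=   571/34008 = 0.02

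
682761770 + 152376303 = 835138073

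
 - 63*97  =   -6111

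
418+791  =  1209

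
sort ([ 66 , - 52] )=[ - 52,  66 ]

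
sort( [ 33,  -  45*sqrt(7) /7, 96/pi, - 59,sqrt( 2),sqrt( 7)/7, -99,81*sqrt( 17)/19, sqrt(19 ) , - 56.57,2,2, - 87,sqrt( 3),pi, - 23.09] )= [  -  99,  -  87,-59, - 56.57, - 23.09, - 45*sqrt(7) /7,sqrt(7) /7, sqrt(2 ),  sqrt(3 ), 2, 2, pi,sqrt( 19),81 *sqrt(17)/19,96/pi, 33 ] 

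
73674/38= 1938 + 15/19 = 1938.79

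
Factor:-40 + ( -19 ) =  - 59 = - 59^1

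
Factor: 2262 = 2^1*3^1*13^1*29^1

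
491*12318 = 6048138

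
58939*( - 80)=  - 4715120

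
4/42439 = 4/42439 = 0.00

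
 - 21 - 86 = - 107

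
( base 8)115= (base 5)302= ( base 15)52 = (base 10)77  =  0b1001101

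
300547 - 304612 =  - 4065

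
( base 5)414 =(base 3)11001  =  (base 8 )155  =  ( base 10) 109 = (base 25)49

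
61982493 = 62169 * 997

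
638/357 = 638/357 = 1.79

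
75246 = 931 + 74315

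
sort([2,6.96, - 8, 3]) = [ - 8,2, 3, 6.96 ]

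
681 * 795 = 541395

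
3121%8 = 1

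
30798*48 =1478304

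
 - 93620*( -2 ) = 187240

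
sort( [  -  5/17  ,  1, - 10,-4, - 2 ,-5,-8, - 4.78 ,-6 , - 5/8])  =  [ - 10 , - 8 ,-6  , - 5,- 4.78, - 4, - 2 ,-5/8, - 5/17,1]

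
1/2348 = 1/2348 = 0.00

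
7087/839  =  8  +  375/839 = 8.45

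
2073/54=691/18 = 38.39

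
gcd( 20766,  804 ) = 6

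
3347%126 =71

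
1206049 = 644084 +561965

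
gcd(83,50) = 1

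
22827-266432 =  - 243605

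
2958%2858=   100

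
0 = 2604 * 0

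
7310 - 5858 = 1452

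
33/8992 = 33/8992 = 0.00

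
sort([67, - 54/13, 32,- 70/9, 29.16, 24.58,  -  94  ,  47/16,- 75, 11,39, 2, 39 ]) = [ - 94, - 75,-70/9, - 54/13, 2, 47/16,11,24.58,29.16, 32,  39, 39, 67 ] 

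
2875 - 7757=-4882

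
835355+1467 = 836822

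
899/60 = 899/60 = 14.98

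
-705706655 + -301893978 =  - 1007600633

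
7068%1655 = 448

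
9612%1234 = 974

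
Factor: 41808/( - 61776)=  - 67/99 = - 3^ ( - 2 )*11^ ( - 1 )*67^1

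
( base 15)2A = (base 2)101000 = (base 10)40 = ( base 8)50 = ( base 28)1C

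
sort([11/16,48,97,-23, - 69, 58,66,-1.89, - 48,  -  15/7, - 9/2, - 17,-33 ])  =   [ - 69,  -  48,  -  33,- 23,-17, - 9/2,  -  15/7, - 1.89,11/16, 48 , 58,66, 97 ] 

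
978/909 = 326/303 =1.08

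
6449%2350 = 1749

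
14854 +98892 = 113746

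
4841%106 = 71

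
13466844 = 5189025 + 8277819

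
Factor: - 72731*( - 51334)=2^1*257^1 * 283^1*25667^1= 3733573154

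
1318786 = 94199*14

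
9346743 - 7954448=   1392295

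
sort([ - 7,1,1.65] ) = [-7,  1,1.65 ] 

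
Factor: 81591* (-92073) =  -3^2*47^1*653^1*27197^1 = - 7512328143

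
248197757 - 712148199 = - 463950442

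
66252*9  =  596268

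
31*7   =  217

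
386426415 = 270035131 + 116391284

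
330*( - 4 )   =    -  1320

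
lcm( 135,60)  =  540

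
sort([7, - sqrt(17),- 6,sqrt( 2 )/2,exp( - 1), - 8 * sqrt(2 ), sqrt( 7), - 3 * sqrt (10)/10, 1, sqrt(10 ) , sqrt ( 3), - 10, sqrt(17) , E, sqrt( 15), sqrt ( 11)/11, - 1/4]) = [ - 8*sqrt( 2 ),-10,  -  6, - sqrt(17), - 3 * sqrt( 10)/10, - 1/4,sqrt(  11 )/11,exp( - 1), sqrt( 2)/2, 1, sqrt( 3),sqrt(7 ),E , sqrt(10), sqrt (15 ), sqrt( 17 ),7] 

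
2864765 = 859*3335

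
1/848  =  1/848 =0.00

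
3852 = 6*642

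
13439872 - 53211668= -39771796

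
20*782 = 15640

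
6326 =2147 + 4179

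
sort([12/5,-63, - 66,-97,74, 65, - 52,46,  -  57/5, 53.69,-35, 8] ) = [ -97 ,  -  66, - 63,- 52,- 35, - 57/5, 12/5, 8 , 46, 53.69, 65, 74] 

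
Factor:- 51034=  - 2^1*17^1*19^1*79^1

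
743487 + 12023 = 755510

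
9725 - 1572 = 8153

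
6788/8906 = 3394/4453 = 0.76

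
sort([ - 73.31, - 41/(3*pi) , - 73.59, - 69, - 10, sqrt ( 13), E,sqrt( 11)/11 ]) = [ - 73.59,-73.31, - 69 , - 10, - 41/( 3*pi), sqrt( 11 ) /11,E , sqrt ( 13 )] 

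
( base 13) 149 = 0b11100110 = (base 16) e6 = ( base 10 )230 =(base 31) 7d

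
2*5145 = 10290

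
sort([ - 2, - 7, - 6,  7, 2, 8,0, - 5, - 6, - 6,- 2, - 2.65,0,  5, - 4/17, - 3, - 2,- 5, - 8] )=[ - 8, - 7, - 6, -6,-6, - 5, - 5,  -  3, - 2.65,- 2, - 2, - 2, - 4/17 , 0, 0,2,5,  7 , 8]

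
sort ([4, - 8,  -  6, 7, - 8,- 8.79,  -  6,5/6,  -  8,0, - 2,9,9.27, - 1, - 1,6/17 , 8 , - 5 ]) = [- 8.79, - 8, - 8,-8,-6,  -  6,  -  5 , - 2, - 1,-1,  0,  6/17,5/6, 4, 7,8,  9 , 9.27]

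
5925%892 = 573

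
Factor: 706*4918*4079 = 2^2*353^1*2459^1*4079^1 = 14162728532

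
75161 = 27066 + 48095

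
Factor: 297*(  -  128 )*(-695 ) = 26421120 = 2^7*3^3*5^1*11^1*139^1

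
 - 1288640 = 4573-1293213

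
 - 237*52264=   -  12386568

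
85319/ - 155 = - 551+ 86/155=- 550.45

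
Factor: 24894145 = 5^1 *4978829^1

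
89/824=89/824 = 0.11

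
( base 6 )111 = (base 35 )18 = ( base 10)43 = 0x2b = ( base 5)133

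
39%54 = 39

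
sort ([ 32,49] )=[32,49 ] 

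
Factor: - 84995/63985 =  - 67^( - 1)*89^1 = - 89/67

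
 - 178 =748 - 926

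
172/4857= 172/4857 = 0.04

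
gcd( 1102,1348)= 2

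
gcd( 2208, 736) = 736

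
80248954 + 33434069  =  113683023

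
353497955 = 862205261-508707306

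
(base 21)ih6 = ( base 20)10F1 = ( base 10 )8301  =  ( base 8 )20155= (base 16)206d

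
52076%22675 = 6726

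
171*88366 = 15110586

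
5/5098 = 5/5098 = 0.00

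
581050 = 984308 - 403258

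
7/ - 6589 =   -  1 + 6582/6589 = - 0.00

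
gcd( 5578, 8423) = 1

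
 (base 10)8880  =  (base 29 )AG6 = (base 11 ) 6743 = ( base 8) 21260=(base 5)241010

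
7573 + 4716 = 12289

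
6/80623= 6/80623 = 0.00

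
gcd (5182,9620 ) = 2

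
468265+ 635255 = 1103520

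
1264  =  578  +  686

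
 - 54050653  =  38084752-92135405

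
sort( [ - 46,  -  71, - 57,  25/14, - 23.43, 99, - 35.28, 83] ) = [ - 71,-57,-46 ,-35.28, - 23.43,25/14,83,99]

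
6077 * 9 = 54693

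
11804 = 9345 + 2459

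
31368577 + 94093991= 125462568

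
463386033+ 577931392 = 1041317425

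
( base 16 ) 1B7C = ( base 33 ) 6F7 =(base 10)7036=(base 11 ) 5317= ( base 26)AAG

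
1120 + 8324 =9444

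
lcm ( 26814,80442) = 80442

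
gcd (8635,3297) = 157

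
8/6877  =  8/6877= 0.00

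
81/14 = 5+ 11/14 = 5.79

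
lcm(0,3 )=0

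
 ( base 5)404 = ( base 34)32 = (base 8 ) 150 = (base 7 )206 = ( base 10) 104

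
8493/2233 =3+1794/2233 = 3.80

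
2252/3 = 750+2/3  =  750.67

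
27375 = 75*365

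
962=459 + 503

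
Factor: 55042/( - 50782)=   -  13^1*29^1*73^1*25391^( - 1 ) = - 27521/25391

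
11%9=2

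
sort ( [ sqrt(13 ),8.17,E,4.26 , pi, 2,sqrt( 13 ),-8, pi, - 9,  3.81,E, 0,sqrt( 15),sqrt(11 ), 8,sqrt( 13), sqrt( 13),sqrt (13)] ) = [ - 9,- 8,0, 2,E , E, pi,pi, sqrt(11 ), sqrt( 13 ) , sqrt(13 ) , sqrt( 13 ),sqrt( 13) , sqrt( 13),3.81,sqrt(15),4.26, 8,8.17 ]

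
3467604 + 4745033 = 8212637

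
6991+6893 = 13884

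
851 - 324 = 527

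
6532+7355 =13887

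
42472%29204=13268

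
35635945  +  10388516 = 46024461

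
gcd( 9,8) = 1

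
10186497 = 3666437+6520060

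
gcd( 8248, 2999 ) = 1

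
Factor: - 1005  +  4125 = 2^4*3^1*5^1 * 13^1 = 3120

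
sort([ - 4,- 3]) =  [ - 4, - 3]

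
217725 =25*8709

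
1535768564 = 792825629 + 742942935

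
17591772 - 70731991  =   - 53140219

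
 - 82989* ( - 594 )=49295466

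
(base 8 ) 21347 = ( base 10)8935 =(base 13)40B4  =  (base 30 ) 9RP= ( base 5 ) 241220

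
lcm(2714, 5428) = 5428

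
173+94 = 267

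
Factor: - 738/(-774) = 41/43 = 41^1 * 43^( - 1)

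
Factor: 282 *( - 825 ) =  - 232650 = - 2^1 * 3^2*5^2*11^1 * 47^1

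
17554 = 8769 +8785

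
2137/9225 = 2137/9225 = 0.23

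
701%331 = 39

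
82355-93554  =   - 11199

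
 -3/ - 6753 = 1/2251 = 0.00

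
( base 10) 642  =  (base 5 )10032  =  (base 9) 783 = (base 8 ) 1202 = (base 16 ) 282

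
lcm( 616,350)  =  15400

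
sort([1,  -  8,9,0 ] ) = [ - 8,  0,  1, 9]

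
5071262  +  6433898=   11505160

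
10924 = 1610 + 9314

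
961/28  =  961/28 = 34.32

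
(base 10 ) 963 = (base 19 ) 2CD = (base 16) 3C3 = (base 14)4CB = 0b1111000011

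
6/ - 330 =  - 1/55 = - 0.02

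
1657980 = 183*9060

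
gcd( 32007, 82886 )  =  1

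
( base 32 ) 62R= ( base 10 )6235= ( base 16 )185B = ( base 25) 9OA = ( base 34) 5DD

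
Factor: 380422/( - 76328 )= - 937/188 = - 2^( - 2) *47^( - 1 )*937^1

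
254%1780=254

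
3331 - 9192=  - 5861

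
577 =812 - 235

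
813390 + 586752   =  1400142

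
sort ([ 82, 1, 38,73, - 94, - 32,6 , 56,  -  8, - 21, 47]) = [ - 94, - 32, - 21, - 8, 1, 6, 38,  47, 56,73, 82]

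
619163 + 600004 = 1219167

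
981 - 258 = 723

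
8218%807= 148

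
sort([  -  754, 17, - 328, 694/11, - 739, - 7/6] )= [ - 754, - 739, - 328 ,-7/6, 17,694/11 ] 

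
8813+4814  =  13627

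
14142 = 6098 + 8044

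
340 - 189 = 151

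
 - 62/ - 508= 31/254 = 0.12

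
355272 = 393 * 904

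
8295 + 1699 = 9994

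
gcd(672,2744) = 56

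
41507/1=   41507 = 41507.00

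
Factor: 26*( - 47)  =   -1222 =- 2^1*13^1*47^1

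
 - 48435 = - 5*9687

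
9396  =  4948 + 4448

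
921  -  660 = 261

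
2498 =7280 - 4782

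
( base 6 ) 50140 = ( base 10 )6540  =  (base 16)198C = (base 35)5bu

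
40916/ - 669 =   -  62+562/669 = - 61.16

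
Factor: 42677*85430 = 3645896110= 2^1*5^1 * 8543^1*42677^1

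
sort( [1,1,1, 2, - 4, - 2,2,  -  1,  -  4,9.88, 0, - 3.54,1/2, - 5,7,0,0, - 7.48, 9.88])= [-7.48, - 5, - 4,-4, - 3.54,  -  2,  -  1,0,0, 0,1/2,1 , 1 , 1,  2 , 2,7,9.88,9.88]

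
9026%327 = 197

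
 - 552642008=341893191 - 894535199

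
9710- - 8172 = 17882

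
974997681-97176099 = 877821582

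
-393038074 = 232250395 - 625288469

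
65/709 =65/709  =  0.09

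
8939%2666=941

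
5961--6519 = 12480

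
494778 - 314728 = 180050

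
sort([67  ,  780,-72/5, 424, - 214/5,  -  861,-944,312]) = [ - 944, - 861,-214/5 ,-72/5, 67,312,424,  780] 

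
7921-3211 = 4710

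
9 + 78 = 87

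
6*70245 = 421470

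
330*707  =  233310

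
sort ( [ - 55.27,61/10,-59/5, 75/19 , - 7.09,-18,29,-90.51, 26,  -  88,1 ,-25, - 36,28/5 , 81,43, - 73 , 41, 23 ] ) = [ - 90.51,-88 , - 73 , -55.27, - 36,-25,-18,-59/5, - 7.09,1, 75/19,28/5, 61/10,23,26,  29, 41, 43,  81] 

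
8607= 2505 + 6102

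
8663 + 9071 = 17734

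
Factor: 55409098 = 2^1 * 113^1* 245173^1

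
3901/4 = 975 + 1/4 = 975.25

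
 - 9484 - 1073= - 10557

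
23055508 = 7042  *3274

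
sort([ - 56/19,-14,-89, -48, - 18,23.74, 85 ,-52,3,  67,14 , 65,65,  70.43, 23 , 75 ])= [ - 89, - 52,-48,- 18, - 14, - 56/19,3,14, 23, 23.74,65,  65,67,70.43,75, 85]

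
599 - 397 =202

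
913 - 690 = 223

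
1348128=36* 37448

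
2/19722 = 1/9861 = 0.00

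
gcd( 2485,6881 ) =7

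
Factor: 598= 2^1*13^1*23^1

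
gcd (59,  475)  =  1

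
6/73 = 6/73= 0.08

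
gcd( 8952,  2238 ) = 2238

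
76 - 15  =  61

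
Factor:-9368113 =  - 9368113^1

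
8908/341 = 26 + 42/341 = 26.12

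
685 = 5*137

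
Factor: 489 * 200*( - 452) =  - 44205600 = - 2^5 * 3^1 * 5^2*113^1*163^1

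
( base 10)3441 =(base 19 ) 9A2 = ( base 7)13014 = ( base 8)6561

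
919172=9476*97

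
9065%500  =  65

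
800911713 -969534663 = -168622950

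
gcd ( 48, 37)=1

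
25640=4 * 6410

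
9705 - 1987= 7718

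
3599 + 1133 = 4732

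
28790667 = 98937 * 291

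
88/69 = 1 + 19/69  =  1.28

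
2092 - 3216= -1124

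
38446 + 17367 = 55813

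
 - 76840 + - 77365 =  - 154205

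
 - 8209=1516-9725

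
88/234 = 44/117 = 0.38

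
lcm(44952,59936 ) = 179808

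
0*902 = 0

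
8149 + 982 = 9131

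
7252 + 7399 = 14651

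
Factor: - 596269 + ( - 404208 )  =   - 1000477= - 23^1 * 43499^1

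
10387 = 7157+3230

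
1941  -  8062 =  - 6121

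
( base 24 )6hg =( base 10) 3880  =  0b111100101000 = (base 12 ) 22B4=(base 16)f28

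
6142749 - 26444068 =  - 20301319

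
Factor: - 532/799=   -  2^2*7^1*17^( - 1)*19^1*47^( - 1)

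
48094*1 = 48094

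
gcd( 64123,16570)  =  1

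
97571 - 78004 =19567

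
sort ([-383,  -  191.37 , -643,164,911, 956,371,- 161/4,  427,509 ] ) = [ -643, - 383, - 191.37, - 161/4,164, 371, 427, 509,911,956]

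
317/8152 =317/8152  =  0.04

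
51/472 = 51/472 = 0.11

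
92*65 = 5980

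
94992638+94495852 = 189488490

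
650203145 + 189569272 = 839772417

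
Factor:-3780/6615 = - 4/7 = -2^2*7^(-1)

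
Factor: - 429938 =  -  2^1 * 227^1*947^1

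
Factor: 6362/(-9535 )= - 2^1*5^( - 1 )*1907^( - 1)*3181^1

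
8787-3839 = 4948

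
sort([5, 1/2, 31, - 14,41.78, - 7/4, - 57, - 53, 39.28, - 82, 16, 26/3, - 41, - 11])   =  [ - 82, - 57, - 53,-41, - 14, - 11,-7/4,1/2,5,26/3,16,  31,39.28,41.78] 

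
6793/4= 6793/4 = 1698.25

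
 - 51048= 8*( - 6381)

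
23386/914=25 + 268/457=25.59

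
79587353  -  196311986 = - 116724633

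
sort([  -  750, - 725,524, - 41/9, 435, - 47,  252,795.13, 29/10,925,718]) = [  -  750, - 725, - 47, - 41/9,29/10,252,435, 524, 718,795.13,925 ]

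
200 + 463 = 663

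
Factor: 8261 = 11^1*751^1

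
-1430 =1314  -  2744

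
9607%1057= 94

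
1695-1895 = -200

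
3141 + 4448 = 7589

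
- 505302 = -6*84217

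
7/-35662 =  - 7/35662 = -  0.00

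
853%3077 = 853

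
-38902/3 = -12968 + 2/3=- 12967.33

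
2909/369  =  2909/369 = 7.88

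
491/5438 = 491/5438=0.09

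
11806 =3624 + 8182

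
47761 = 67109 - 19348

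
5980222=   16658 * 359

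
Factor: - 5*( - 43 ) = 215 = 5^1 *43^1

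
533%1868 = 533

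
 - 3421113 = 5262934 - 8684047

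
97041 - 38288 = 58753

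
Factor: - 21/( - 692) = 2^ ( - 2)*3^1*7^1*173^ (- 1)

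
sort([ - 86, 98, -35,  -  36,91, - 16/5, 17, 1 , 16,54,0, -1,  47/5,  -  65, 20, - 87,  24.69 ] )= [ - 87,  -  86 , - 65,-36,-35, - 16/5,-1,  0, 1, 47/5, 16, 17 , 20, 24.69, 54, 91, 98]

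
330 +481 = 811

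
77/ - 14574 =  - 1+2071/2082 = -0.01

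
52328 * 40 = 2093120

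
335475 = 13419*25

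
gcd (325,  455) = 65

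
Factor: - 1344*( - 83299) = 2^6 * 3^1 * 7^1*83299^1 = 111953856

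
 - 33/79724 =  - 33/79724=   -0.00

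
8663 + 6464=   15127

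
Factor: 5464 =2^3*683^1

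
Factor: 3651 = 3^1*1217^1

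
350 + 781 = 1131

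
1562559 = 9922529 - 8359970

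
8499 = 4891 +3608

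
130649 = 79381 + 51268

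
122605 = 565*217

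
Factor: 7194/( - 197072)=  - 33/904  =  -2^( - 3)*3^1*11^1 *113^(-1)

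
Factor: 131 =131^1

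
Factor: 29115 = 3^2*5^1*647^1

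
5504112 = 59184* 93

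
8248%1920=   568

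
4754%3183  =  1571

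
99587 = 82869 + 16718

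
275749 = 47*5867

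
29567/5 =29567/5 = 5913.40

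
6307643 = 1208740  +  5098903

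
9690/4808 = 4845/2404 =2.02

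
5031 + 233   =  5264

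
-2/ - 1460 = 1/730=0.00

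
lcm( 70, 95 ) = 1330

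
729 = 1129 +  - 400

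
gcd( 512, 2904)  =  8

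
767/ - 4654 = -59/358=- 0.16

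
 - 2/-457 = 2/457 = 0.00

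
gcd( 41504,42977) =1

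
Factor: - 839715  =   - 3^1*5^1*17^1*37^1*89^1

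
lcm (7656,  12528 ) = 137808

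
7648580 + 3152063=10800643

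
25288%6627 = 5407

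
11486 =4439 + 7047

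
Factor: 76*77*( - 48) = - 2^6*3^1*7^1 * 11^1* 19^1 = -280896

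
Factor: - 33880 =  - 2^3*5^1*7^1*11^2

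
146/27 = 5 + 11/27 = 5.41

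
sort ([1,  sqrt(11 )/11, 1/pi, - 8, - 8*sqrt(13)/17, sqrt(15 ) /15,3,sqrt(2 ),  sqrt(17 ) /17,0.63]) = [-8, - 8 * sqrt(13 ) /17,  sqrt( 17)/17,sqrt(15)/15,sqrt(11)/11 , 1/pi, 0.63,  1,  sqrt(2 ),  3 ]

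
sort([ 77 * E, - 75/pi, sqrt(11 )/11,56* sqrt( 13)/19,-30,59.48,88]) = [-30,  -  75/pi, sqrt(11 )/11,  56 * sqrt(13 )/19,59.48,  88, 77*E]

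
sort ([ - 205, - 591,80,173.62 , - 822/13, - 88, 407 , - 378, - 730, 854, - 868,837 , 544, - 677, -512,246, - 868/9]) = [ - 868, -730, - 677 , - 591  , -512, - 378, - 205,-868/9,-88, - 822/13,  80, 173.62,246,407, 544, 837,  854 ] 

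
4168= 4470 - 302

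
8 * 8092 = 64736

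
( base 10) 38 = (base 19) 20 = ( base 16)26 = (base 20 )1i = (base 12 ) 32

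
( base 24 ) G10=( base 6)110440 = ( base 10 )9240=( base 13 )428A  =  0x2418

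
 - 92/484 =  -1 + 98/121 = - 0.19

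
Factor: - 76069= - 7^1*10867^1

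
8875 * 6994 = 62071750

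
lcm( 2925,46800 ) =46800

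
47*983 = 46201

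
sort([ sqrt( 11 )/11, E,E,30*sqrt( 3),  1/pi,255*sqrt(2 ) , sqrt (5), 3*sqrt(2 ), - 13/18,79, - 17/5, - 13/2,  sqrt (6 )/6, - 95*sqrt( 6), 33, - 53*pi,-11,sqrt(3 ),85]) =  [-95*sqrt( 6), - 53 * pi, - 11,  -  13/2,  -  17/5, - 13/18,  sqrt( 11 )/11,1/pi,sqrt( 6 )/6,sqrt( 3 ) , sqrt (5),E,E,3*sqrt(2 ),33, 30*sqrt(3 ), 79,85, 255*sqrt( 2) ]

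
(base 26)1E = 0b101000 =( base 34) 16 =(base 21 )1J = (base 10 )40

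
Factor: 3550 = 2^1*5^2*71^1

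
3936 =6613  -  2677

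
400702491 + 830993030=1231695521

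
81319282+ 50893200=132212482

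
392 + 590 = 982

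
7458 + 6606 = 14064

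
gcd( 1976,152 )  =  152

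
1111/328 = 1111/328= 3.39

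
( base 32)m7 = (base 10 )711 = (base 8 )1307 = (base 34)kv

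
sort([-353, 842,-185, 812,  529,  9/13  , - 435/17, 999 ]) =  [  -  353,-185, - 435/17, 9/13, 529,  812, 842, 999] 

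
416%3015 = 416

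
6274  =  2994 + 3280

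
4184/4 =1046  =  1046.00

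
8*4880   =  39040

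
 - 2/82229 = -1 + 82227/82229 = -0.00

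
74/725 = 74/725  =  0.10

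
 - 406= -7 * 58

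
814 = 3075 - 2261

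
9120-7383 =1737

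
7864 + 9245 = 17109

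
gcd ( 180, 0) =180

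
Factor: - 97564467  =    -  3^1*7^1*11^1*13^1*53^1*613^1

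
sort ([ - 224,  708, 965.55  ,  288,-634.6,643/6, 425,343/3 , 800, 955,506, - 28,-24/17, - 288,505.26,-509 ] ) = [-634.6, - 509,  -  288, -224, - 28, - 24/17,643/6  ,  343/3, 288,425,505.26,506, 708,800 , 955,965.55] 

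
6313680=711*8880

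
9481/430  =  22 + 21/430 = 22.05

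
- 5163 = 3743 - 8906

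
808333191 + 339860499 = 1148193690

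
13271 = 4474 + 8797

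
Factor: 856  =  2^3 * 107^1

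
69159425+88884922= 158044347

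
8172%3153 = 1866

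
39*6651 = 259389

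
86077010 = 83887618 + 2189392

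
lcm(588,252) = 1764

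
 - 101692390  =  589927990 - 691620380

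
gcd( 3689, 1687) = 7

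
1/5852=1/5852 = 0.00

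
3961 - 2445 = 1516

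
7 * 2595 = 18165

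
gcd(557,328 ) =1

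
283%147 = 136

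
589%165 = 94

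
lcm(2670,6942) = 34710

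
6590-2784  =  3806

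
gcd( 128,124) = 4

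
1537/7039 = 1537/7039 = 0.22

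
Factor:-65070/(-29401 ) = 2^1*3^3*5^1*241^1 * 29401^( - 1 ) 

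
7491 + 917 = 8408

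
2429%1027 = 375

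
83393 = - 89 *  ( - 937 ) 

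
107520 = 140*768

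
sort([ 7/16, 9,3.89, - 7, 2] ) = [- 7, 7/16, 2, 3.89 , 9] 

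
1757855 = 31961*55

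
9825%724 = 413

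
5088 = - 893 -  - 5981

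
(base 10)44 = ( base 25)1J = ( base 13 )35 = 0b101100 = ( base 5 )134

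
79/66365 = 79/66365= 0.00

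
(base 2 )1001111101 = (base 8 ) 1175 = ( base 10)637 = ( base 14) 337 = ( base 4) 21331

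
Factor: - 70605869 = -70605869^1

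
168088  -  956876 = - 788788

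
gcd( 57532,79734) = 2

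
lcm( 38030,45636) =228180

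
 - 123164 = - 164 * 751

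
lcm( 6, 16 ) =48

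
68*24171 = 1643628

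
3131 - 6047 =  - 2916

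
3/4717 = 3/4717 =0.00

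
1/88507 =1/88507=0.00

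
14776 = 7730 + 7046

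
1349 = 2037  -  688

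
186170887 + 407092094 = 593262981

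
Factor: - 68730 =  - 2^1*3^1*5^1*29^1*79^1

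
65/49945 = 13/9989= 0.00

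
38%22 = 16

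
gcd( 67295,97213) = 1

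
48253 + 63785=112038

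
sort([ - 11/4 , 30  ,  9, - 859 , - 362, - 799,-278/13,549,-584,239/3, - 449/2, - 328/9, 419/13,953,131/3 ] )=[ - 859,- 799,-584,-362,-449/2, - 328/9,-278/13, - 11/4,9 , 30, 419/13,131/3 , 239/3,549,953]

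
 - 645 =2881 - 3526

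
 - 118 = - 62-56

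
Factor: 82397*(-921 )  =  -75887637=- 3^1*7^1*79^1*149^1 * 307^1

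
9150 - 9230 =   -  80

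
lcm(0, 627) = 0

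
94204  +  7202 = 101406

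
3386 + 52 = 3438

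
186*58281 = 10840266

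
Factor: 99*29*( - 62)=-2^1 * 3^2*11^1*29^1 * 31^1=- 178002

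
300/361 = 300/361  =  0.83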